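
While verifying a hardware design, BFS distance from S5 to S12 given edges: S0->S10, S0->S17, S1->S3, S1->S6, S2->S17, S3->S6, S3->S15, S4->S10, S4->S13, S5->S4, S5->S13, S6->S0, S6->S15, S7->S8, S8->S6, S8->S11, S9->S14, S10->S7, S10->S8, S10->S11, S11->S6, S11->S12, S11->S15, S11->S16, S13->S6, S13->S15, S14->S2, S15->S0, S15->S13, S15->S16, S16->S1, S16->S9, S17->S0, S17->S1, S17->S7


BFS layer-by-layer from S5:
  dist 0: {S5}
  dist 1: {S4, S13}
  dist 2: {S6, S10, S15}
  dist 3: {S0, S7, S8, S11, S16}
  dist 4: {S1, S9, S12, S17}
  -> S12 reached at distance 4
Shortest path length = 4

4


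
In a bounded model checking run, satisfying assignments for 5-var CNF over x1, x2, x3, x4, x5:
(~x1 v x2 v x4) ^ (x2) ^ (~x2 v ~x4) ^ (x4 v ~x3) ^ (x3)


CNF with 5 clauses over 5 vars (32 assignments).
An assignment satisfies CNF iff every clause has >=1 true literal.
Check each row (bits = x1,x2,x3,x4,x5; clause T/F shown):
  row 0 [00000]: clauses=TFTTF -> 0
  row 1 [00001]: clauses=TFTTF -> 0
  row 2 [00010]: clauses=TFTTF -> 0
  row 3 [00011]: clauses=TFTTF -> 0
  row 4 [00100]: clauses=TFTFT -> 0
  row 5 [00101]: clauses=TFTFT -> 0
  row 6 [00110]: clauses=TFTTT -> 0
  row 7 [00111]: clauses=TFTTT -> 0
  row 8 [01000]: clauses=TTTTF -> 0
  row 9 [01001]: clauses=TTTTF -> 0
  row 10 [01010]: clauses=TTFTF -> 0
  row 11 [01011]: clauses=TTFTF -> 0
  row 12 [01100]: clauses=TTTFT -> 0
  row 13 [01101]: clauses=TTTFT -> 0
  row 14 [01110]: clauses=TTFTT -> 0
  row 15 [01111]: clauses=TTFTT -> 0
  row 16 [10000]: clauses=FFTTF -> 0
  row 17 [10001]: clauses=FFTTF -> 0
  row 18 [10010]: clauses=TFTTF -> 0
  row 19 [10011]: clauses=TFTTF -> 0
  row 20 [10100]: clauses=FFTFT -> 0
  row 21 [10101]: clauses=FFTFT -> 0
  row 22 [10110]: clauses=TFTTT -> 0
  row 23 [10111]: clauses=TFTTT -> 0
  row 24 [11000]: clauses=TTTTF -> 0
  row 25 [11001]: clauses=TTTTF -> 0
  row 26 [11010]: clauses=TTFTF -> 0
  row 27 [11011]: clauses=TTFTF -> 0
  row 28 [11100]: clauses=TTTFT -> 0
  row 29 [11101]: clauses=TTTFT -> 0
  row 30 [11110]: clauses=TTFTT -> 0
  row 31 [11111]: clauses=TTFTT -> 0
Full result column, 8 rows per line (x1,x2 fixed per line; x3,x4,x5 runs 000..111 left to right):
  rows 0-7 [x1,x2=00]: 00000000  (ones: 0)
  rows 8-15 [x1,x2=01]: 00000000  (ones: 0)
  rows 16-23 [x1,x2=10]: 00000000  (ones: 0)
  rows 24-31 [x1,x2=11]: 00000000  (ones: 0)
Satisfying assignments = 0+0+0+0 = 0

0


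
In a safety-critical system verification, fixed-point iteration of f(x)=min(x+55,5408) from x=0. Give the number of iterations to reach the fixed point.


Step 1: x=0, cap=5408, increment=55
Step 2: x grows by 55 each step until capped at 5408; fixed point is x=5408
Step 3: iterations = ceil(5408/55) = 99

99


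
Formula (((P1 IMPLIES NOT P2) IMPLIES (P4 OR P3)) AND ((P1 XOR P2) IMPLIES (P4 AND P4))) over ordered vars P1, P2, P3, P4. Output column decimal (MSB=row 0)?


Formula: (((P1 IMPLIES NOT P2) IMPLIES (P4 OR P3)) AND ((P1 XOR P2) IMPLIES (P4 AND P4))) over P1, P2, P3, P4 (16 rows)
Evaluate each row (bits = P1,P2,P3,P4, MSB first):
  row 0 [0000]: (((0 IMPLIES NOT 0) IMPLIES (0 OR 0)) AND ((0 XOR 0) IMPLIES (0 AND 0))) -> 0
  row 1 [0001]: (((0 IMPLIES NOT 0) IMPLIES (1 OR 0)) AND ((0 XOR 0) IMPLIES (1 AND 1))) -> 1
  row 2 [0010]: (((0 IMPLIES NOT 0) IMPLIES (0 OR 1)) AND ((0 XOR 0) IMPLIES (0 AND 0))) -> 1
  row 3 [0011]: (((0 IMPLIES NOT 0) IMPLIES (1 OR 1)) AND ((0 XOR 0) IMPLIES (1 AND 1))) -> 1
  row 4 [0100]: (((0 IMPLIES NOT 1) IMPLIES (0 OR 0)) AND ((0 XOR 1) IMPLIES (0 AND 0))) -> 0
  row 5 [0101]: (((0 IMPLIES NOT 1) IMPLIES (1 OR 0)) AND ((0 XOR 1) IMPLIES (1 AND 1))) -> 1
  row 6 [0110]: (((0 IMPLIES NOT 1) IMPLIES (0 OR 1)) AND ((0 XOR 1) IMPLIES (0 AND 0))) -> 0
  row 7 [0111]: (((0 IMPLIES NOT 1) IMPLIES (1 OR 1)) AND ((0 XOR 1) IMPLIES (1 AND 1))) -> 1
  row 8 [1000]: (((1 IMPLIES NOT 0) IMPLIES (0 OR 0)) AND ((1 XOR 0) IMPLIES (0 AND 0))) -> 0
  row 9 [1001]: (((1 IMPLIES NOT 0) IMPLIES (1 OR 0)) AND ((1 XOR 0) IMPLIES (1 AND 1))) -> 1
  row 10 [1010]: (((1 IMPLIES NOT 0) IMPLIES (0 OR 1)) AND ((1 XOR 0) IMPLIES (0 AND 0))) -> 0
  row 11 [1011]: (((1 IMPLIES NOT 0) IMPLIES (1 OR 1)) AND ((1 XOR 0) IMPLIES (1 AND 1))) -> 1
  row 12 [1100]: (((1 IMPLIES NOT 1) IMPLIES (0 OR 0)) AND ((1 XOR 1) IMPLIES (0 AND 0))) -> 1
  row 13 [1101]: (((1 IMPLIES NOT 1) IMPLIES (1 OR 0)) AND ((1 XOR 1) IMPLIES (1 AND 1))) -> 1
  row 14 [1110]: (((1 IMPLIES NOT 1) IMPLIES (0 OR 1)) AND ((1 XOR 1) IMPLIES (0 AND 0))) -> 1
  row 15 [1111]: (((1 IMPLIES NOT 1) IMPLIES (1 OR 1)) AND ((1 XOR 1) IMPLIES (1 AND 1))) -> 1
Full result column, 4 rows per line (P1,P2 fixed per line; P3,P4 runs 00..11 left to right):
  rows 0-3 [P1,P2=00]: 0111  = hex 7
  rows 4-7 [P1,P2=01]: 0101  = hex 5
  rows 8-11 [P1,P2=10]: 0101  = hex 5
  rows 12-15 [P1,P2=11]: 1111  = hex F
Output column (row 0 .. row 15) = 0111010101011111
Output column grouped in 4s = 0111 0101 0101 1111 = 0x755F
Convert to decimal digit by digit (value = value*16 + digit):
  7 -> 7
  7*16 + 5 = 117
  117*16 + 5 = 1877
  1877*16 + 15 (F) = 30047
Decimal = 30047

30047


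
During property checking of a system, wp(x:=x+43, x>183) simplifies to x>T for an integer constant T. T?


Formula: wp(x:=E, P) = P[E/x] (substitute E for x in postcondition)
Step 1: Postcondition: x>183
Step 2: Substitute x+43 for x: x+43>183
Step 3: Solve for x: x > 183-43 = 140

140


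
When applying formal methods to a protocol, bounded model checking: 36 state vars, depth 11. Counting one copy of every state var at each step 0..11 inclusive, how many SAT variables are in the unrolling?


BMC unrolls to depth k, creating one copy of each state var for steps 0..k.
Step count = 11 + 1 = 12 (steps 0 through 11)
Vars per step = 36
Total = 36 * 12 = 432

432


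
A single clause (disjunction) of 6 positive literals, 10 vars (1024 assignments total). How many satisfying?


Step 1: Total=2^10=1024
Step 2: Unsat when all 6 false: 2^4=16
Step 3: Sat=1024-16=1008

1008


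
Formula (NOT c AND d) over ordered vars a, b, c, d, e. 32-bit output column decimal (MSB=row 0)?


Formula: (NOT c AND d) over a, b, c, d, e (32 rows)
Evaluate each row (bits = a,b,c,d,e, MSB first):
  row 0 [00000]: (NOT 0 AND 0) -> 0
  row 1 [00001]: (NOT 0 AND 0) -> 0
  row 2 [00010]: (NOT 0 AND 1) -> 1
  row 3 [00011]: (NOT 0 AND 1) -> 1
  row 4 [00100]: (NOT 1 AND 0) -> 0
  row 5 [00101]: (NOT 1 AND 0) -> 0
  row 6 [00110]: (NOT 1 AND 1) -> 0
  row 7 [00111]: (NOT 1 AND 1) -> 0
  row 8 [01000]: (NOT 0 AND 0) -> 0
  row 9 [01001]: (NOT 0 AND 0) -> 0
  row 10 [01010]: (NOT 0 AND 1) -> 1
  row 11 [01011]: (NOT 0 AND 1) -> 1
  row 12 [01100]: (NOT 1 AND 0) -> 0
  row 13 [01101]: (NOT 1 AND 0) -> 0
  row 14 [01110]: (NOT 1 AND 1) -> 0
  row 15 [01111]: (NOT 1 AND 1) -> 0
  row 16 [10000]: (NOT 0 AND 0) -> 0
  row 17 [10001]: (NOT 0 AND 0) -> 0
  row 18 [10010]: (NOT 0 AND 1) -> 1
  row 19 [10011]: (NOT 0 AND 1) -> 1
  row 20 [10100]: (NOT 1 AND 0) -> 0
  row 21 [10101]: (NOT 1 AND 0) -> 0
  row 22 [10110]: (NOT 1 AND 1) -> 0
  row 23 [10111]: (NOT 1 AND 1) -> 0
  row 24 [11000]: (NOT 0 AND 0) -> 0
  row 25 [11001]: (NOT 0 AND 0) -> 0
  row 26 [11010]: (NOT 0 AND 1) -> 1
  row 27 [11011]: (NOT 0 AND 1) -> 1
  row 28 [11100]: (NOT 1 AND 0) -> 0
  row 29 [11101]: (NOT 1 AND 0) -> 0
  row 30 [11110]: (NOT 1 AND 1) -> 0
  row 31 [11111]: (NOT 1 AND 1) -> 0
Full result column, 4 rows per line (a,b,c fixed per line; d,e runs 00..11 left to right):
  rows 0-3 [a,b,c=000]: 0011  = hex 3
  rows 4-7 [a,b,c=001]: 0000  = hex 0
  rows 8-11 [a,b,c=010]: 0011  = hex 3
  rows 12-15 [a,b,c=011]: 0000  = hex 0
  rows 16-19 [a,b,c=100]: 0011  = hex 3
  rows 20-23 [a,b,c=101]: 0000  = hex 0
  rows 24-27 [a,b,c=110]: 0011  = hex 3
  rows 28-31 [a,b,c=111]: 0000  = hex 0
Output column (row 0 .. row 31) = 00110000001100000011000000110000
Output column grouped in 4s = 0011 0000 0011 0000 0011 0000 0011 0000 = 0x30303030
Convert to decimal digit by digit (value = value*16 + digit):
  3 -> 3
  3*16 + 0 = 48
  48*16 + 3 = 771
  771*16 + 0 = 12336
  12336*16 + 3 = 197379
  197379*16 + 0 = 3158064
  3158064*16 + 3 = 50529027
  50529027*16 + 0 = 808464432
Decimal = 808464432

808464432


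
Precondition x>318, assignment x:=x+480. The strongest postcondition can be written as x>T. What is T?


Formula: sp(P, x:=E) = exists old_x. (x = E[old_x/x]) AND P[old_x/x] (old_x is the value of x before the assignment; eliminate old_x by solving x = E[old_x/x] for old_x)
Step 1: Precondition P: x>318, i.e. old_x > 318
Step 2: Assignment gives x = old_x + 480, so old_x = x - 480
Step 3: Substitute into P: x - 480 > 318
Step 4: Simplify: x > 318+480 = 798

798


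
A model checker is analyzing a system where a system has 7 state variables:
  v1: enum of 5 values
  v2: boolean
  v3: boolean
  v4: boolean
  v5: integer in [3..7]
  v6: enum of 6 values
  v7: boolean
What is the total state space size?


State space = product of domain sizes of all variables.
Domain sizes:
  v1 (enum of 5 values): 5
  v2 (boolean): 2
  v3 (boolean): 2
  v4 (boolean): 2
  v5 (integer in [3..7]): 5
  v6 (enum of 6 values): 6
  v7 (boolean): 2
Product = 5 * 2 * 2 * 2 * 5 * 6 * 2 = 2400

2400


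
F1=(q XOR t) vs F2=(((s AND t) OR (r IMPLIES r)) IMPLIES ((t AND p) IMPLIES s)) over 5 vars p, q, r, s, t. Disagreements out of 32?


F1 = (q XOR t)
F2 = (((s AND t) OR (r IMPLIES r)) IMPLIES ((t AND p) IMPLIES s))
Evaluate both on each of 32 rows (bits = p,q,r,s,t):
  row 0 [00000]: F1=0 F2=1 (differ) -> 1
  row 1 [00001]: F1=1 F2=1 -> 0
  row 2 [00010]: F1=0 F2=1 (differ) -> 1
  row 3 [00011]: F1=1 F2=1 -> 0
  row 4 [00100]: F1=0 F2=1 (differ) -> 1
  row 5 [00101]: F1=1 F2=1 -> 0
  row 6 [00110]: F1=0 F2=1 (differ) -> 1
  row 7 [00111]: F1=1 F2=1 -> 0
  row 8 [01000]: F1=1 F2=1 -> 0
  row 9 [01001]: F1=0 F2=1 (differ) -> 1
  row 10 [01010]: F1=1 F2=1 -> 0
  row 11 [01011]: F1=0 F2=1 (differ) -> 1
  row 12 [01100]: F1=1 F2=1 -> 0
  row 13 [01101]: F1=0 F2=1 (differ) -> 1
  row 14 [01110]: F1=1 F2=1 -> 0
  row 15 [01111]: F1=0 F2=1 (differ) -> 1
  row 16 [10000]: F1=0 F2=1 (differ) -> 1
  row 17 [10001]: F1=1 F2=0 (differ) -> 1
  row 18 [10010]: F1=0 F2=1 (differ) -> 1
  row 19 [10011]: F1=1 F2=1 -> 0
  row 20 [10100]: F1=0 F2=1 (differ) -> 1
  row 21 [10101]: F1=1 F2=0 (differ) -> 1
  row 22 [10110]: F1=0 F2=1 (differ) -> 1
  row 23 [10111]: F1=1 F2=1 -> 0
  row 24 [11000]: F1=1 F2=1 -> 0
  row 25 [11001]: F1=0 F2=0 -> 0
  row 26 [11010]: F1=1 F2=1 -> 0
  row 27 [11011]: F1=0 F2=1 (differ) -> 1
  row 28 [11100]: F1=1 F2=1 -> 0
  row 29 [11101]: F1=0 F2=0 -> 0
  row 30 [11110]: F1=1 F2=1 -> 0
  row 31 [11111]: F1=0 F2=1 (differ) -> 1
Full result column, 8 rows per line (p,q fixed per line; r,s,t runs 000..111 left to right):
  rows 0-7 [p,q=00]: 10101010  (ones: 4)
  rows 8-15 [p,q=01]: 01010101  (ones: 4)
  rows 16-23 [p,q=10]: 11101110  (ones: 6)
  rows 24-31 [p,q=11]: 00010001  (ones: 2)
Disagreements = 4+4+6+2 = 16

16


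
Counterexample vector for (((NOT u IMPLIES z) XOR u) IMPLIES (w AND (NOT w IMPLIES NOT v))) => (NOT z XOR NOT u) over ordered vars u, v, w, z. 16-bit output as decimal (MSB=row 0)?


F1 = (((NOT u IMPLIES z) XOR u) IMPLIES (w AND (NOT w IMPLIES NOT v)))
F2 = (NOT z XOR NOT u)
Counterexample to F1=>F2 is where F1=1 and F2=0.
Evaluate each row (bits = u,v,w,z, MSB first):
  row 0 [0000]: F1=1 F2=0 -> F1&~F2 -> 1
  row 1 [0001]: F1=0 F2=1 -> F1&~F2 -> 0
  row 2 [0010]: F1=1 F2=0 -> F1&~F2 -> 1
  row 3 [0011]: F1=1 F2=1 -> F1&~F2 -> 0
  row 4 [0100]: F1=1 F2=0 -> F1&~F2 -> 1
  row 5 [0101]: F1=0 F2=1 -> F1&~F2 -> 0
  row 6 [0110]: F1=1 F2=0 -> F1&~F2 -> 1
  row 7 [0111]: F1=1 F2=1 -> F1&~F2 -> 0
  row 8 [1000]: F1=1 F2=1 -> F1&~F2 -> 0
  row 9 [1001]: F1=1 F2=0 -> F1&~F2 -> 1
  row 10 [1010]: F1=1 F2=1 -> F1&~F2 -> 0
  row 11 [1011]: F1=1 F2=0 -> F1&~F2 -> 1
  row 12 [1100]: F1=1 F2=1 -> F1&~F2 -> 0
  row 13 [1101]: F1=1 F2=0 -> F1&~F2 -> 1
  row 14 [1110]: F1=1 F2=1 -> F1&~F2 -> 0
  row 15 [1111]: F1=1 F2=0 -> F1&~F2 -> 1
Full result column, 4 rows per line (u,v fixed per line; w,z runs 00..11 left to right):
  rows 0-3 [u,v=00]: 1010  = hex A
  rows 4-7 [u,v=01]: 1010  = hex A
  rows 8-11 [u,v=10]: 0101  = hex 5
  rows 12-15 [u,v=11]: 0101  = hex 5
Counterexample vector (row 0 .. row 15) = 1010101001010101
Output column grouped in 4s = 1010 1010 0101 0101 = 0xAA55
Convert to decimal digit by digit (value = value*16 + digit):
  A -> 10
  10*16 + 10 (A) = 170
  170*16 + 5 = 2725
  2725*16 + 5 = 43605
Decimal = 43605

43605


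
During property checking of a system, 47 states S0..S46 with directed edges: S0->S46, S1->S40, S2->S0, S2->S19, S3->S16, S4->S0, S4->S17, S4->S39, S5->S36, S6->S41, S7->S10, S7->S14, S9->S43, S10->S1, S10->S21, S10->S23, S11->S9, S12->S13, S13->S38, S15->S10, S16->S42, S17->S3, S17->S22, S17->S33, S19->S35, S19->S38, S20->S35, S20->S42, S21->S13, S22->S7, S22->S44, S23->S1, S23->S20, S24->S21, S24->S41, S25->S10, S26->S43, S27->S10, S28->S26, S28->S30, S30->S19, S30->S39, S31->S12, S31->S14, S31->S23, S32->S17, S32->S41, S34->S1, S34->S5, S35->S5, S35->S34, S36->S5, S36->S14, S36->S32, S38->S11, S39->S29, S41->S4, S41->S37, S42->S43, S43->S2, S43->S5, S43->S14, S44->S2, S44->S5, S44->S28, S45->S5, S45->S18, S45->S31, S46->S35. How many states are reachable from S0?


BFS from S0:
  layer 0: {S0}
  layer 1: {S46}
  layer 2: {S35}
  layer 3: {S5, S34}
  layer 4: {S1, S36}
  layer 5: {S14, S32, S40}
  layer 6: {S17, S41}
  layer 7: {S3, S4, S22, S33, S37}
  layer 8: {S7, S16, S39, S44}
  layer 9: {S2, S10, S28, S29, S42}
  layer 10: {S19, S21, S23, S26, S30, S43}
  layer 11: {S13, S20, S38}
  layer 12: {S11}
  layer 13: {S9}
Reachable set: {S0, S1, S2, S3, S4, S5, S7, S9, S10, S11, S13, S14, S16, S17, S19, S20, S21, S22, S23, S26, S28, S29, S30, S32, S33, S34, S35, S36, S37, S38, S39, S40, S41, S42, S43, S44, S46}
Count = 37

37


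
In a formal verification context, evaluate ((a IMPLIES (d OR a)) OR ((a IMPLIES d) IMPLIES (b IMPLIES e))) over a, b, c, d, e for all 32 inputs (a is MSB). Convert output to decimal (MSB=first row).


Formula: ((a IMPLIES (d OR a)) OR ((a IMPLIES d) IMPLIES (b IMPLIES e))) over a, b, c, d, e (32 rows)
Evaluate each row (bits = a,b,c,d,e, MSB first):
  row 0 [00000]: ((0 IMPLIES (0 OR 0)) OR ((0 IMPLIES 0) IMPLIES (0 IMPLIES 0))) -> 1
  row 1 [00001]: ((0 IMPLIES (0 OR 0)) OR ((0 IMPLIES 0) IMPLIES (0 IMPLIES 1))) -> 1
  row 2 [00010]: ((0 IMPLIES (1 OR 0)) OR ((0 IMPLIES 1) IMPLIES (0 IMPLIES 0))) -> 1
  row 3 [00011]: ((0 IMPLIES (1 OR 0)) OR ((0 IMPLIES 1) IMPLIES (0 IMPLIES 1))) -> 1
  row 4 [00100]: ((0 IMPLIES (0 OR 0)) OR ((0 IMPLIES 0) IMPLIES (0 IMPLIES 0))) -> 1
  row 5 [00101]: ((0 IMPLIES (0 OR 0)) OR ((0 IMPLIES 0) IMPLIES (0 IMPLIES 1))) -> 1
  row 6 [00110]: ((0 IMPLIES (1 OR 0)) OR ((0 IMPLIES 1) IMPLIES (0 IMPLIES 0))) -> 1
  row 7 [00111]: ((0 IMPLIES (1 OR 0)) OR ((0 IMPLIES 1) IMPLIES (0 IMPLIES 1))) -> 1
  row 8 [01000]: ((0 IMPLIES (0 OR 0)) OR ((0 IMPLIES 0) IMPLIES (1 IMPLIES 0))) -> 1
  row 9 [01001]: ((0 IMPLIES (0 OR 0)) OR ((0 IMPLIES 0) IMPLIES (1 IMPLIES 1))) -> 1
  row 10 [01010]: ((0 IMPLIES (1 OR 0)) OR ((0 IMPLIES 1) IMPLIES (1 IMPLIES 0))) -> 1
  row 11 [01011]: ((0 IMPLIES (1 OR 0)) OR ((0 IMPLIES 1) IMPLIES (1 IMPLIES 1))) -> 1
  row 12 [01100]: ((0 IMPLIES (0 OR 0)) OR ((0 IMPLIES 0) IMPLIES (1 IMPLIES 0))) -> 1
  row 13 [01101]: ((0 IMPLIES (0 OR 0)) OR ((0 IMPLIES 0) IMPLIES (1 IMPLIES 1))) -> 1
  row 14 [01110]: ((0 IMPLIES (1 OR 0)) OR ((0 IMPLIES 1) IMPLIES (1 IMPLIES 0))) -> 1
  row 15 [01111]: ((0 IMPLIES (1 OR 0)) OR ((0 IMPLIES 1) IMPLIES (1 IMPLIES 1))) -> 1
  row 16 [10000]: ((1 IMPLIES (0 OR 1)) OR ((1 IMPLIES 0) IMPLIES (0 IMPLIES 0))) -> 1
  row 17 [10001]: ((1 IMPLIES (0 OR 1)) OR ((1 IMPLIES 0) IMPLIES (0 IMPLIES 1))) -> 1
  row 18 [10010]: ((1 IMPLIES (1 OR 1)) OR ((1 IMPLIES 1) IMPLIES (0 IMPLIES 0))) -> 1
  row 19 [10011]: ((1 IMPLIES (1 OR 1)) OR ((1 IMPLIES 1) IMPLIES (0 IMPLIES 1))) -> 1
  row 20 [10100]: ((1 IMPLIES (0 OR 1)) OR ((1 IMPLIES 0) IMPLIES (0 IMPLIES 0))) -> 1
  row 21 [10101]: ((1 IMPLIES (0 OR 1)) OR ((1 IMPLIES 0) IMPLIES (0 IMPLIES 1))) -> 1
  row 22 [10110]: ((1 IMPLIES (1 OR 1)) OR ((1 IMPLIES 1) IMPLIES (0 IMPLIES 0))) -> 1
  row 23 [10111]: ((1 IMPLIES (1 OR 1)) OR ((1 IMPLIES 1) IMPLIES (0 IMPLIES 1))) -> 1
  row 24 [11000]: ((1 IMPLIES (0 OR 1)) OR ((1 IMPLIES 0) IMPLIES (1 IMPLIES 0))) -> 1
  row 25 [11001]: ((1 IMPLIES (0 OR 1)) OR ((1 IMPLIES 0) IMPLIES (1 IMPLIES 1))) -> 1
  row 26 [11010]: ((1 IMPLIES (1 OR 1)) OR ((1 IMPLIES 1) IMPLIES (1 IMPLIES 0))) -> 1
  row 27 [11011]: ((1 IMPLIES (1 OR 1)) OR ((1 IMPLIES 1) IMPLIES (1 IMPLIES 1))) -> 1
  row 28 [11100]: ((1 IMPLIES (0 OR 1)) OR ((1 IMPLIES 0) IMPLIES (1 IMPLIES 0))) -> 1
  row 29 [11101]: ((1 IMPLIES (0 OR 1)) OR ((1 IMPLIES 0) IMPLIES (1 IMPLIES 1))) -> 1
  row 30 [11110]: ((1 IMPLIES (1 OR 1)) OR ((1 IMPLIES 1) IMPLIES (1 IMPLIES 0))) -> 1
  row 31 [11111]: ((1 IMPLIES (1 OR 1)) OR ((1 IMPLIES 1) IMPLIES (1 IMPLIES 1))) -> 1
Full result column, 4 rows per line (a,b,c fixed per line; d,e runs 00..11 left to right):
  rows 0-3 [a,b,c=000]: 1111  = hex F
  rows 4-7 [a,b,c=001]: 1111  = hex F
  rows 8-11 [a,b,c=010]: 1111  = hex F
  rows 12-15 [a,b,c=011]: 1111  = hex F
  rows 16-19 [a,b,c=100]: 1111  = hex F
  rows 20-23 [a,b,c=101]: 1111  = hex F
  rows 24-27 [a,b,c=110]: 1111  = hex F
  rows 28-31 [a,b,c=111]: 1111  = hex F
Output column (row 0 .. row 31) = 11111111111111111111111111111111
Output column grouped in 4s = 1111 1111 1111 1111 1111 1111 1111 1111 = 0xFFFFFFFF
Convert to decimal digit by digit (value = value*16 + digit):
  F -> 15
  15*16 + 15 (F) = 255
  255*16 + 15 (F) = 4095
  4095*16 + 15 (F) = 65535
  65535*16 + 15 (F) = 1048575
  1048575*16 + 15 (F) = 16777215
  16777215*16 + 15 (F) = 268435455
  268435455*16 + 15 (F) = 4294967295
Decimal = 4294967295

4294967295


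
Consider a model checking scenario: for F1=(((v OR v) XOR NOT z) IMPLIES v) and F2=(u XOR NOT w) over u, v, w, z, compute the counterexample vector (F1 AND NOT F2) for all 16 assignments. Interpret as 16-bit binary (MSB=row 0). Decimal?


F1 = (((v OR v) XOR NOT z) IMPLIES v)
F2 = (u XOR NOT w)
Counterexample to F1=>F2 is where F1=1 and F2=0.
Evaluate each row (bits = u,v,w,z, MSB first):
  row 0 [0000]: F1=0 F2=1 -> F1&~F2 -> 0
  row 1 [0001]: F1=1 F2=1 -> F1&~F2 -> 0
  row 2 [0010]: F1=0 F2=0 -> F1&~F2 -> 0
  row 3 [0011]: F1=1 F2=0 -> F1&~F2 -> 1
  row 4 [0100]: F1=1 F2=1 -> F1&~F2 -> 0
  row 5 [0101]: F1=1 F2=1 -> F1&~F2 -> 0
  row 6 [0110]: F1=1 F2=0 -> F1&~F2 -> 1
  row 7 [0111]: F1=1 F2=0 -> F1&~F2 -> 1
  row 8 [1000]: F1=0 F2=0 -> F1&~F2 -> 0
  row 9 [1001]: F1=1 F2=0 -> F1&~F2 -> 1
  row 10 [1010]: F1=0 F2=1 -> F1&~F2 -> 0
  row 11 [1011]: F1=1 F2=1 -> F1&~F2 -> 0
  row 12 [1100]: F1=1 F2=0 -> F1&~F2 -> 1
  row 13 [1101]: F1=1 F2=0 -> F1&~F2 -> 1
  row 14 [1110]: F1=1 F2=1 -> F1&~F2 -> 0
  row 15 [1111]: F1=1 F2=1 -> F1&~F2 -> 0
Full result column, 4 rows per line (u,v fixed per line; w,z runs 00..11 left to right):
  rows 0-3 [u,v=00]: 0001  = hex 1
  rows 4-7 [u,v=01]: 0011  = hex 3
  rows 8-11 [u,v=10]: 0100  = hex 4
  rows 12-15 [u,v=11]: 1100  = hex C
Counterexample vector (row 0 .. row 15) = 0001001101001100
Output column grouped in 4s = 0001 0011 0100 1100 = 0x134C
Convert to decimal digit by digit (value = value*16 + digit):
  1 -> 1
  1*16 + 3 = 19
  19*16 + 4 = 308
  308*16 + 12 (C) = 4940
Decimal = 4940

4940


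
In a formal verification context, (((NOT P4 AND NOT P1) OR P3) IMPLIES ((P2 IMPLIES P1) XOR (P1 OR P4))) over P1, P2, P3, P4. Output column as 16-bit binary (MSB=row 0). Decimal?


Formula: (((NOT P4 AND NOT P1) OR P3) IMPLIES ((P2 IMPLIES P1) XOR (P1 OR P4))) over P1, P2, P3, P4 (16 rows)
Evaluate each row (bits = P1,P2,P3,P4, MSB first):
  row 0 [0000]: (((NOT 0 AND NOT 0) OR 0) IMPLIES ((0 IMPLIES 0) XOR (0 OR 0))) -> 1
  row 1 [0001]: (((NOT 1 AND NOT 0) OR 0) IMPLIES ((0 IMPLIES 0) XOR (0 OR 1))) -> 1
  row 2 [0010]: (((NOT 0 AND NOT 0) OR 1) IMPLIES ((0 IMPLIES 0) XOR (0 OR 0))) -> 1
  row 3 [0011]: (((NOT 1 AND NOT 0) OR 1) IMPLIES ((0 IMPLIES 0) XOR (0 OR 1))) -> 0
  row 4 [0100]: (((NOT 0 AND NOT 0) OR 0) IMPLIES ((1 IMPLIES 0) XOR (0 OR 0))) -> 0
  row 5 [0101]: (((NOT 1 AND NOT 0) OR 0) IMPLIES ((1 IMPLIES 0) XOR (0 OR 1))) -> 1
  row 6 [0110]: (((NOT 0 AND NOT 0) OR 1) IMPLIES ((1 IMPLIES 0) XOR (0 OR 0))) -> 0
  row 7 [0111]: (((NOT 1 AND NOT 0) OR 1) IMPLIES ((1 IMPLIES 0) XOR (0 OR 1))) -> 1
  row 8 [1000]: (((NOT 0 AND NOT 1) OR 0) IMPLIES ((0 IMPLIES 1) XOR (1 OR 0))) -> 1
  row 9 [1001]: (((NOT 1 AND NOT 1) OR 0) IMPLIES ((0 IMPLIES 1) XOR (1 OR 1))) -> 1
  row 10 [1010]: (((NOT 0 AND NOT 1) OR 1) IMPLIES ((0 IMPLIES 1) XOR (1 OR 0))) -> 0
  row 11 [1011]: (((NOT 1 AND NOT 1) OR 1) IMPLIES ((0 IMPLIES 1) XOR (1 OR 1))) -> 0
  row 12 [1100]: (((NOT 0 AND NOT 1) OR 0) IMPLIES ((1 IMPLIES 1) XOR (1 OR 0))) -> 1
  row 13 [1101]: (((NOT 1 AND NOT 1) OR 0) IMPLIES ((1 IMPLIES 1) XOR (1 OR 1))) -> 1
  row 14 [1110]: (((NOT 0 AND NOT 1) OR 1) IMPLIES ((1 IMPLIES 1) XOR (1 OR 0))) -> 0
  row 15 [1111]: (((NOT 1 AND NOT 1) OR 1) IMPLIES ((1 IMPLIES 1) XOR (1 OR 1))) -> 0
Full result column, 4 rows per line (P1,P2 fixed per line; P3,P4 runs 00..11 left to right):
  rows 0-3 [P1,P2=00]: 1110  = hex E
  rows 4-7 [P1,P2=01]: 0101  = hex 5
  rows 8-11 [P1,P2=10]: 1100  = hex C
  rows 12-15 [P1,P2=11]: 1100  = hex C
Output column (row 0 .. row 15) = 1110010111001100
Output column grouped in 4s = 1110 0101 1100 1100 = 0xE5CC
Convert to decimal digit by digit (value = value*16 + digit):
  E -> 14
  14*16 + 5 = 229
  229*16 + 12 (C) = 3676
  3676*16 + 12 (C) = 58828
Decimal = 58828

58828


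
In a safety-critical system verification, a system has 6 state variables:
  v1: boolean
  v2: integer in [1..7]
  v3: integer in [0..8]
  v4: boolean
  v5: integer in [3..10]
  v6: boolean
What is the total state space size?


State space = product of domain sizes of all variables.
Domain sizes:
  v1 (boolean): 2
  v2 (integer in [1..7]): 7
  v3 (integer in [0..8]): 9
  v4 (boolean): 2
  v5 (integer in [3..10]): 8
  v6 (boolean): 2
Product = 2 * 7 * 9 * 2 * 8 * 2 = 4032

4032


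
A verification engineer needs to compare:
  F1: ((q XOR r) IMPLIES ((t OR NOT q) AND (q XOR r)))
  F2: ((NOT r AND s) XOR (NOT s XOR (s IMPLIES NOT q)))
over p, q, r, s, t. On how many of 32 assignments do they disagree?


F1 = ((q XOR r) IMPLIES ((t OR NOT q) AND (q XOR r)))
F2 = ((NOT r AND s) XOR (NOT s XOR (s IMPLIES NOT q)))
Evaluate both on each of 32 rows (bits = p,q,r,s,t):
  row 0 [00000]: F1=1 F2=0 (differ) -> 1
  row 1 [00001]: F1=1 F2=0 (differ) -> 1
  row 2 [00010]: F1=1 F2=0 (differ) -> 1
  row 3 [00011]: F1=1 F2=0 (differ) -> 1
  row 4 [00100]: F1=1 F2=0 (differ) -> 1
  row 5 [00101]: F1=1 F2=0 (differ) -> 1
  row 6 [00110]: F1=1 F2=1 -> 0
  row 7 [00111]: F1=1 F2=1 -> 0
  row 8 [01000]: F1=0 F2=0 -> 0
  row 9 [01001]: F1=1 F2=0 (differ) -> 1
  row 10 [01010]: F1=0 F2=1 (differ) -> 1
  row 11 [01011]: F1=1 F2=1 -> 0
  row 12 [01100]: F1=1 F2=0 (differ) -> 1
  row 13 [01101]: F1=1 F2=0 (differ) -> 1
  row 14 [01110]: F1=1 F2=0 (differ) -> 1
  row 15 [01111]: F1=1 F2=0 (differ) -> 1
  row 16 [10000]: F1=1 F2=0 (differ) -> 1
  row 17 [10001]: F1=1 F2=0 (differ) -> 1
  row 18 [10010]: F1=1 F2=0 (differ) -> 1
  row 19 [10011]: F1=1 F2=0 (differ) -> 1
  row 20 [10100]: F1=1 F2=0 (differ) -> 1
  row 21 [10101]: F1=1 F2=0 (differ) -> 1
  row 22 [10110]: F1=1 F2=1 -> 0
  row 23 [10111]: F1=1 F2=1 -> 0
  row 24 [11000]: F1=0 F2=0 -> 0
  row 25 [11001]: F1=1 F2=0 (differ) -> 1
  row 26 [11010]: F1=0 F2=1 (differ) -> 1
  row 27 [11011]: F1=1 F2=1 -> 0
  row 28 [11100]: F1=1 F2=0 (differ) -> 1
  row 29 [11101]: F1=1 F2=0 (differ) -> 1
  row 30 [11110]: F1=1 F2=0 (differ) -> 1
  row 31 [11111]: F1=1 F2=0 (differ) -> 1
Full result column, 8 rows per line (p,q fixed per line; r,s,t runs 000..111 left to right):
  rows 0-7 [p,q=00]: 11111100  (ones: 6)
  rows 8-15 [p,q=01]: 01101111  (ones: 6)
  rows 16-23 [p,q=10]: 11111100  (ones: 6)
  rows 24-31 [p,q=11]: 01101111  (ones: 6)
Disagreements = 6+6+6+6 = 24

24


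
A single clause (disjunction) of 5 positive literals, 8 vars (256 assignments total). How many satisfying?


Step 1: Total=2^8=256
Step 2: Unsat when all 5 false: 2^3=8
Step 3: Sat=256-8=248

248


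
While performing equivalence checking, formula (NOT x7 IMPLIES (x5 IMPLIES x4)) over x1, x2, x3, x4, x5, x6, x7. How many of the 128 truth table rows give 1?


Formula: (NOT x7 IMPLIES (x5 IMPLIES x4)) over 7 vars (128 rows)
Evaluate each row (x1, x2, x3, x4, x5, x6, x7 as bits, MSB first):
  row 0 [0000000]: (NOT 0 IMPLIES (0 IMPLIES 0)) -> 1
  row 1 [0000001]: (NOT 1 IMPLIES (0 IMPLIES 0)) -> 1
  row 2 [0000010]: (NOT 0 IMPLIES (0 IMPLIES 0)) -> 1
  row 3 [0000011]: (NOT 1 IMPLIES (0 IMPLIES 0)) -> 1
  row 4 [0000100]: (NOT 0 IMPLIES (1 IMPLIES 0)) -> 0
  (every remaining row is evaluated the same way; all 128 results are listed next)
Full result column, 8 rows per line (x1,x2,x3,x4 fixed per line; x5,x6,x7 runs 000..111 left to right):
  rows 0-7 [x1,x2,x3,x4=0000]: 11110101  (ones: 6)
  rows 8-15 [x1,x2,x3,x4=0001]: 11111111  (ones: 8)
  rows 16-23 [x1,x2,x3,x4=0010]: 11110101  (ones: 6)
  rows 24-31 [x1,x2,x3,x4=0011]: 11111111  (ones: 8)
  rows 32-39 [x1,x2,x3,x4=0100]: 11110101  (ones: 6)
  rows 40-47 [x1,x2,x3,x4=0101]: 11111111  (ones: 8)
  rows 48-55 [x1,x2,x3,x4=0110]: 11110101  (ones: 6)
  rows 56-63 [x1,x2,x3,x4=0111]: 11111111  (ones: 8)
  rows 64-71 [x1,x2,x3,x4=1000]: 11110101  (ones: 6)
  rows 72-79 [x1,x2,x3,x4=1001]: 11111111  (ones: 8)
  rows 80-87 [x1,x2,x3,x4=1010]: 11110101  (ones: 6)
  rows 88-95 [x1,x2,x3,x4=1011]: 11111111  (ones: 8)
  rows 96-103 [x1,x2,x3,x4=1100]: 11110101  (ones: 6)
  rows 104-111 [x1,x2,x3,x4=1101]: 11111111  (ones: 8)
  rows 112-119 [x1,x2,x3,x4=1110]: 11110101  (ones: 6)
  rows 120-127 [x1,x2,x3,x4=1111]: 11111111  (ones: 8)
Count of 1-rows = 6+8+6+8+6+8+6+8+6+8+6+8+6+8+6+8 = 112

112


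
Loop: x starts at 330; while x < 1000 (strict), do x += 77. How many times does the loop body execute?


Step 1: x goes from 330 toward 1000 by 77; the body runs while x<1000, so iterations = ceil((bound-start)/step)
Step 2: Distance=670
Step 3: ceil(670/77)=9

9


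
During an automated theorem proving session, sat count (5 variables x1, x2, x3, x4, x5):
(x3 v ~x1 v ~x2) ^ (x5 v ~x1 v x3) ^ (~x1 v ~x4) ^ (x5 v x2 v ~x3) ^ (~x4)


CNF with 5 clauses over 5 vars (32 assignments).
An assignment satisfies CNF iff every clause has >=1 true literal.
Check each row (bits = x1,x2,x3,x4,x5; clause T/F shown):
  row 0 [00000]: clauses=TTTTT -> 1
  row 1 [00001]: clauses=TTTTT -> 1
  row 2 [00010]: clauses=TTTTF -> 0
  row 3 [00011]: clauses=TTTTF -> 0
  row 4 [00100]: clauses=TTTFT -> 0
  row 5 [00101]: clauses=TTTTT -> 1
  row 6 [00110]: clauses=TTTFF -> 0
  row 7 [00111]: clauses=TTTTF -> 0
  row 8 [01000]: clauses=TTTTT -> 1
  row 9 [01001]: clauses=TTTTT -> 1
  row 10 [01010]: clauses=TTTTF -> 0
  row 11 [01011]: clauses=TTTTF -> 0
  row 12 [01100]: clauses=TTTTT -> 1
  row 13 [01101]: clauses=TTTTT -> 1
  row 14 [01110]: clauses=TTTTF -> 0
  row 15 [01111]: clauses=TTTTF -> 0
  row 16 [10000]: clauses=TFTTT -> 0
  row 17 [10001]: clauses=TTTTT -> 1
  row 18 [10010]: clauses=TFFTF -> 0
  row 19 [10011]: clauses=TTFTF -> 0
  row 20 [10100]: clauses=TTTFT -> 0
  row 21 [10101]: clauses=TTTTT -> 1
  row 22 [10110]: clauses=TTFFF -> 0
  row 23 [10111]: clauses=TTFTF -> 0
  row 24 [11000]: clauses=FFTTT -> 0
  row 25 [11001]: clauses=FTTTT -> 0
  row 26 [11010]: clauses=FFFTF -> 0
  row 27 [11011]: clauses=FTFTF -> 0
  row 28 [11100]: clauses=TTTTT -> 1
  row 29 [11101]: clauses=TTTTT -> 1
  row 30 [11110]: clauses=TTFTF -> 0
  row 31 [11111]: clauses=TTFTF -> 0
Full result column, 8 rows per line (x1,x2 fixed per line; x3,x4,x5 runs 000..111 left to right):
  rows 0-7 [x1,x2=00]: 11000100  (ones: 3)
  rows 8-15 [x1,x2=01]: 11001100  (ones: 4)
  rows 16-23 [x1,x2=10]: 01000100  (ones: 2)
  rows 24-31 [x1,x2=11]: 00001100  (ones: 2)
Satisfying assignments = 3+4+2+2 = 11

11


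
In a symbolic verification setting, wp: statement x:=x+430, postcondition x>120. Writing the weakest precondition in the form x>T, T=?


Formula: wp(x:=E, P) = P[E/x] (substitute E for x in postcondition)
Step 1: Postcondition: x>120
Step 2: Substitute x+430 for x: x+430>120
Step 3: Solve for x: x > 120-430 = -310

-310


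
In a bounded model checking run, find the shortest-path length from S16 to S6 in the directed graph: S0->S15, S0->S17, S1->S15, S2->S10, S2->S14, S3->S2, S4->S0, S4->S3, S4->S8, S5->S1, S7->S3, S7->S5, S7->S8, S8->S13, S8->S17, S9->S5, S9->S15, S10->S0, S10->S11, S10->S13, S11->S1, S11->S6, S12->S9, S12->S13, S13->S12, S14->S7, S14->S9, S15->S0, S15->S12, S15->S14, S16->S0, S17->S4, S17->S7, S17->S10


BFS layer-by-layer from S16:
  dist 0: {S16}
  dist 1: {S0}
  dist 2: {S15, S17}
  dist 3: {S4, S7, S10, S12, S14}
  dist 4: {S3, S5, S8, S9, S11, S13}
  dist 5: {S1, S2, S6}
  -> S6 reached at distance 5
Shortest path length = 5

5


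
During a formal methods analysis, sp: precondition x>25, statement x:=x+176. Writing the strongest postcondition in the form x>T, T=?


Formula: sp(P, x:=E) = exists old_x. (x = E[old_x/x]) AND P[old_x/x] (old_x is the value of x before the assignment; eliminate old_x by solving x = E[old_x/x] for old_x)
Step 1: Precondition P: x>25, i.e. old_x > 25
Step 2: Assignment gives x = old_x + 176, so old_x = x - 176
Step 3: Substitute into P: x - 176 > 25
Step 4: Simplify: x > 25+176 = 201

201


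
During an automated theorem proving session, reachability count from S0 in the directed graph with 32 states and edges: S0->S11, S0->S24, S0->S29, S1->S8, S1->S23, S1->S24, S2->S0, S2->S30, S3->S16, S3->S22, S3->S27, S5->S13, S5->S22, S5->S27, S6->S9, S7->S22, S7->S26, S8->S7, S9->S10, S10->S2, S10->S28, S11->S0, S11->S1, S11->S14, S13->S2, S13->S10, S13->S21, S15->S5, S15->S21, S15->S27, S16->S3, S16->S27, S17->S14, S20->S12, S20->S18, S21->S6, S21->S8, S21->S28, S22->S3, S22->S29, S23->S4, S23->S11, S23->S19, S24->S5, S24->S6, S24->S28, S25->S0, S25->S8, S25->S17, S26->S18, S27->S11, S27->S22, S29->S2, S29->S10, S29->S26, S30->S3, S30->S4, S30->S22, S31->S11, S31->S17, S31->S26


BFS from S0:
  layer 0: {S0}
  layer 1: {S11, S24, S29}
  layer 2: {S1, S2, S5, S6, S10, S14, S26, S28}
  layer 3: {S8, S9, S13, S18, S22, S23, S27, S30}
  layer 4: {S3, S4, S7, S19, S21}
  layer 5: {S16}
Reachable set: {S0, S1, S2, S3, S4, S5, S6, S7, S8, S9, S10, S11, S13, S14, S16, S18, S19, S21, S22, S23, S24, S26, S27, S28, S29, S30}
Count = 26

26


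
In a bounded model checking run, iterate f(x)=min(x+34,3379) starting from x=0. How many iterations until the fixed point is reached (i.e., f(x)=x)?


Step 1: x=0, cap=3379, increment=34
Step 2: x grows by 34 each step until capped at 3379; fixed point is x=3379
Step 3: iterations = ceil(3379/34) = 100

100


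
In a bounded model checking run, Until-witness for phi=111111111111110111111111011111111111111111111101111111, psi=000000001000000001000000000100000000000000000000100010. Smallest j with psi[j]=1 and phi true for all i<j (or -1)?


(phi U psi) at 0: need smallest j with psi[j]=1 and phi[i]=1 for all i in [0,j).
Scan from step 0:
  step 0: phi=1, psi=0 -> continue
  step 1: phi=1, psi=0 -> continue
  step 2: phi=1, psi=0 -> continue
  step 3: phi=1, psi=0 -> continue
  step 8: psi=1 and phi held for [0,8) -> witness found
Witness step = 8

8


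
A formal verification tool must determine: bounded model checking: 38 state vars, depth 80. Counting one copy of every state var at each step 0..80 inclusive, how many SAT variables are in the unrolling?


BMC unrolls to depth k, creating one copy of each state var for steps 0..k.
Step count = 80 + 1 = 81 (steps 0 through 80)
Vars per step = 38
Total = 38 * 81 = 3078

3078


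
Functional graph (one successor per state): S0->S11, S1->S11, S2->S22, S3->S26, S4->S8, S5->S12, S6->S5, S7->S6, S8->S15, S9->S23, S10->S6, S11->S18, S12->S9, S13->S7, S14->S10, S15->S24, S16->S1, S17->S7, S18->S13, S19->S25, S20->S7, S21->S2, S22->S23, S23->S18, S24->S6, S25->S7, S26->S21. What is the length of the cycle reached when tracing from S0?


Trace from S0 until a state repeats:
  S0 -> S11 -> S18 -> S13 -> S7 -> S6 -> S5 -> S12 -> S9 -> S23 -> S18
S18 first seen at step 2, revisited at step 10.
Cycle length = 10 - 2 = 8

8


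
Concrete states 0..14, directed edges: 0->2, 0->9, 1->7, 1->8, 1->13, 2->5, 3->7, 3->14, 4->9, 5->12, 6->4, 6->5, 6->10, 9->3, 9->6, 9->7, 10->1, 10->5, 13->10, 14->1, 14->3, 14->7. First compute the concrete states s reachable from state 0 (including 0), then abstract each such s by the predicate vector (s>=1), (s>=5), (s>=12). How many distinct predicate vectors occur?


BFS from 0:
Concrete reachable: {0, 1, 2, 3, 4, 5, 6, 7, 8, 9, 10, 12, 13, 14}
Abstract via predicates (s>=1), (s>=5), (s>=12):
  (0,0,0) <- {0}
  (1,0,0) <- {1, 2, 3, 4}
  (1,1,0) <- {5, 6, 7, 8, 9, 10}
  (1,1,1) <- {12, 13, 14}
Distinct abstract states = 4

4


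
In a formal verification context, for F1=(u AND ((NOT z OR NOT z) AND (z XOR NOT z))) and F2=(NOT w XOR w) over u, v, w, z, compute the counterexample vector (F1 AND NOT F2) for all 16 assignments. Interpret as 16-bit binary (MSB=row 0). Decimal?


F1 = (u AND ((NOT z OR NOT z) AND (z XOR NOT z)))
F2 = (NOT w XOR w)
Counterexample to F1=>F2 is where F1=1 and F2=0.
Evaluate each row (bits = u,v,w,z, MSB first):
  row 0 [0000]: F1=0 F2=1 -> F1&~F2 -> 0
  row 1 [0001]: F1=0 F2=1 -> F1&~F2 -> 0
  row 2 [0010]: F1=0 F2=1 -> F1&~F2 -> 0
  row 3 [0011]: F1=0 F2=1 -> F1&~F2 -> 0
  row 4 [0100]: F1=0 F2=1 -> F1&~F2 -> 0
  row 5 [0101]: F1=0 F2=1 -> F1&~F2 -> 0
  row 6 [0110]: F1=0 F2=1 -> F1&~F2 -> 0
  row 7 [0111]: F1=0 F2=1 -> F1&~F2 -> 0
  row 8 [1000]: F1=1 F2=1 -> F1&~F2 -> 0
  row 9 [1001]: F1=0 F2=1 -> F1&~F2 -> 0
  row 10 [1010]: F1=1 F2=1 -> F1&~F2 -> 0
  row 11 [1011]: F1=0 F2=1 -> F1&~F2 -> 0
  row 12 [1100]: F1=1 F2=1 -> F1&~F2 -> 0
  row 13 [1101]: F1=0 F2=1 -> F1&~F2 -> 0
  row 14 [1110]: F1=1 F2=1 -> F1&~F2 -> 0
  row 15 [1111]: F1=0 F2=1 -> F1&~F2 -> 0
Full result column, 4 rows per line (u,v fixed per line; w,z runs 00..11 left to right):
  rows 0-3 [u,v=00]: 0000  = hex 0
  rows 4-7 [u,v=01]: 0000  = hex 0
  rows 8-11 [u,v=10]: 0000  = hex 0
  rows 12-15 [u,v=11]: 0000  = hex 0
Counterexample vector (row 0 .. row 15) = 0000000000000000
Output column grouped in 4s = 0000 0000 0000 0000 = 0x0000
Convert to decimal digit by digit (value = value*16 + digit):
  0 -> 0
  0*16 + 0 = 0
  0*16 + 0 = 0
  0*16 + 0 = 0
Decimal = 0

0


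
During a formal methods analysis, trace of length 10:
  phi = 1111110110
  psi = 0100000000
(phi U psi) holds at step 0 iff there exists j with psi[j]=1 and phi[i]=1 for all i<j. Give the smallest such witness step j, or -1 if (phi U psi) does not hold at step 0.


(phi U psi) at 0: need smallest j with psi[j]=1 and phi[i]=1 for all i in [0,j).
Scan from step 0:
  step 0: phi=1, psi=0 -> continue
  step 1: psi=1 and phi held for [0,1) -> witness found
Witness step = 1

1


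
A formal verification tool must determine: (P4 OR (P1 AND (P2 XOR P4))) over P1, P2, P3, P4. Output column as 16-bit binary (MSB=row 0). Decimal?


Formula: (P4 OR (P1 AND (P2 XOR P4))) over P1, P2, P3, P4 (16 rows)
Evaluate each row (bits = P1,P2,P3,P4, MSB first):
  row 0 [0000]: (0 OR (0 AND (0 XOR 0))) -> 0
  row 1 [0001]: (1 OR (0 AND (0 XOR 1))) -> 1
  row 2 [0010]: (0 OR (0 AND (0 XOR 0))) -> 0
  row 3 [0011]: (1 OR (0 AND (0 XOR 1))) -> 1
  row 4 [0100]: (0 OR (0 AND (1 XOR 0))) -> 0
  row 5 [0101]: (1 OR (0 AND (1 XOR 1))) -> 1
  row 6 [0110]: (0 OR (0 AND (1 XOR 0))) -> 0
  row 7 [0111]: (1 OR (0 AND (1 XOR 1))) -> 1
  row 8 [1000]: (0 OR (1 AND (0 XOR 0))) -> 0
  row 9 [1001]: (1 OR (1 AND (0 XOR 1))) -> 1
  row 10 [1010]: (0 OR (1 AND (0 XOR 0))) -> 0
  row 11 [1011]: (1 OR (1 AND (0 XOR 1))) -> 1
  row 12 [1100]: (0 OR (1 AND (1 XOR 0))) -> 1
  row 13 [1101]: (1 OR (1 AND (1 XOR 1))) -> 1
  row 14 [1110]: (0 OR (1 AND (1 XOR 0))) -> 1
  row 15 [1111]: (1 OR (1 AND (1 XOR 1))) -> 1
Full result column, 4 rows per line (P1,P2 fixed per line; P3,P4 runs 00..11 left to right):
  rows 0-3 [P1,P2=00]: 0101  = hex 5
  rows 4-7 [P1,P2=01]: 0101  = hex 5
  rows 8-11 [P1,P2=10]: 0101  = hex 5
  rows 12-15 [P1,P2=11]: 1111  = hex F
Output column (row 0 .. row 15) = 0101010101011111
Output column grouped in 4s = 0101 0101 0101 1111 = 0x555F
Convert to decimal digit by digit (value = value*16 + digit):
  5 -> 5
  5*16 + 5 = 85
  85*16 + 5 = 1365
  1365*16 + 15 (F) = 21855
Decimal = 21855

21855


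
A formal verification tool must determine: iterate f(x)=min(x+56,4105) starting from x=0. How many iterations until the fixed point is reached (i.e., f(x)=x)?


Step 1: x=0, cap=4105, increment=56
Step 2: x grows by 56 each step until capped at 4105; fixed point is x=4105
Step 3: iterations = ceil(4105/56) = 74

74


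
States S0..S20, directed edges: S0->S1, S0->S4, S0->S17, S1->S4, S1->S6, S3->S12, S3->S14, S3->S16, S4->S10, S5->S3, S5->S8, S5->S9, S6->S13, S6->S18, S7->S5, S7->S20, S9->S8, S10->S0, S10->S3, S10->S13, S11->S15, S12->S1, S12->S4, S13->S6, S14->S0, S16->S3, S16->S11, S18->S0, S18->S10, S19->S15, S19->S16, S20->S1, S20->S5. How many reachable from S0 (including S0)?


BFS from S0:
  layer 0: {S0}
  layer 1: {S1, S4, S17}
  layer 2: {S6, S10}
  layer 3: {S3, S13, S18}
  layer 4: {S12, S14, S16}
  layer 5: {S11}
  layer 6: {S15}
Reachable set: {S0, S1, S3, S4, S6, S10, S11, S12, S13, S14, S15, S16, S17, S18}
Count = 14

14


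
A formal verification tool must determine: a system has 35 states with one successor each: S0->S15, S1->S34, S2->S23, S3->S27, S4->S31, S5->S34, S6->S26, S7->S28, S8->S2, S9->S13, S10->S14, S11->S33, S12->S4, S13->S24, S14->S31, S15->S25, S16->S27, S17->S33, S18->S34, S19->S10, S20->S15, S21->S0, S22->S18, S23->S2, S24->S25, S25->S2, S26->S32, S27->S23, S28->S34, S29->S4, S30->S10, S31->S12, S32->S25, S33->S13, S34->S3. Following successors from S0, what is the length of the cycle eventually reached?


Trace from S0 until a state repeats:
  S0 -> S15 -> S25 -> S2 -> S23 -> S2
S2 first seen at step 3, revisited at step 5.
Cycle length = 5 - 3 = 2

2


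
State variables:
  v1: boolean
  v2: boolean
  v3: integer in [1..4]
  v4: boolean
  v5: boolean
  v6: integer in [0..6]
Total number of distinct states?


State space = product of domain sizes of all variables.
Domain sizes:
  v1 (boolean): 2
  v2 (boolean): 2
  v3 (integer in [1..4]): 4
  v4 (boolean): 2
  v5 (boolean): 2
  v6 (integer in [0..6]): 7
Product = 2 * 2 * 4 * 2 * 2 * 7 = 448

448


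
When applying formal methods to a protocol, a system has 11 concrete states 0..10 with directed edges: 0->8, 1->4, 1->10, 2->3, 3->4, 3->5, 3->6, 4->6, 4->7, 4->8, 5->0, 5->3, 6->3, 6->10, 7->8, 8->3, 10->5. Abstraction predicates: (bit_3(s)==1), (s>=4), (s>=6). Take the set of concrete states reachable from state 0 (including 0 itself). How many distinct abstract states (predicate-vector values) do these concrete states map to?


BFS from 0:
Concrete reachable: {0, 3, 4, 5, 6, 7, 8, 10}
Abstract via predicates (bit_3(s)==1), (s>=4), (s>=6):
  (0,0,0) <- {0, 3}
  (0,1,0) <- {4, 5}
  (0,1,1) <- {6, 7}
  (1,1,1) <- {8, 10}
Distinct abstract states = 4

4


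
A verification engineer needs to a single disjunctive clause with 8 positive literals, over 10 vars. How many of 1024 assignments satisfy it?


Step 1: Total=2^10=1024
Step 2: Unsat when all 8 false: 2^2=4
Step 3: Sat=1024-4=1020

1020


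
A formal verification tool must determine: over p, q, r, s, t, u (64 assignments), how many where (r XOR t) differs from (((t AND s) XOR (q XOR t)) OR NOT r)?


F1 = (r XOR t)
F2 = (((t AND s) XOR (q XOR t)) OR NOT r)
Evaluate both on each of 64 rows (bits = p,q,r,s,t,u):
  row 0 [000000]: F1=0 F2=1 (differ) -> 1
  row 1 [000001]: F1=0 F2=1 (differ) -> 1
  row 2 [000010]: F1=1 F2=1 -> 0
  row 3 [000011]: F1=1 F2=1 -> 0
  row 4 [000100]: F1=0 F2=1 (differ) -> 1
  (every remaining row is evaluated the same way; all 64 results are listed next)
Full result column, 8 rows per line (p,q,r fixed per line; s,t,u runs 000..111 left to right):
  rows 0-7 [p,q,r=000]: 11001100  (ones: 4)
  rows 8-15 [p,q,r=001]: 11111100  (ones: 6)
  rows 16-23 [p,q,r=010]: 11001100  (ones: 4)
  rows 24-31 [p,q,r=011]: 00000011  (ones: 2)
  rows 32-39 [p,q,r=100]: 11001100  (ones: 4)
  rows 40-47 [p,q,r=101]: 11111100  (ones: 6)
  rows 48-55 [p,q,r=110]: 11001100  (ones: 4)
  rows 56-63 [p,q,r=111]: 00000011  (ones: 2)
Disagreements = 4+6+4+2+4+6+4+2 = 32

32
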